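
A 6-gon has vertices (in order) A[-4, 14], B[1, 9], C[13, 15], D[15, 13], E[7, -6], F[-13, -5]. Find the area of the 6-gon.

Apply the surveyor's formula: 2A = Σ (x_i·y_{i+1} − x_{i+1}·y_i), indices taken mod 6.
A→B: (-4)(9) − (1)(14) = -50
B→C: (1)(15) − (13)(9) = -102
C→D: (13)(13) − (15)(15) = -56
D→E: (15)(-6) − (7)(13) = -181
E→F: (7)(-5) − (-13)(-6) = -113
F→A: (-13)(14) − (-4)(-5) = -202
Σ = -704
Area = |Σ|/2 = 352.

352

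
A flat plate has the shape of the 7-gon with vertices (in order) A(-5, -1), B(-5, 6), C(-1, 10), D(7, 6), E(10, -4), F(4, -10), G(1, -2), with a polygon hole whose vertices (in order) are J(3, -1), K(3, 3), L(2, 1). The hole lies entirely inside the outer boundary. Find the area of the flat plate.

166

Outer boundary:
A→B: (-5)(6) − (-5)(-1) = -35
B→C: (-5)(10) − (-1)(6) = -44
C→D: (-1)(6) − (7)(10) = -76
D→E: (7)(-4) − (10)(6) = -88
E→F: (10)(-10) − (4)(-4) = -84
F→G: (4)(-2) − (1)(-10) = 2
G→A: (1)(-1) − (-5)(-2) = -11
Σ = -336
Area = |Σ|/2 = 168.
Hole:
Apply Gauss's area formula: 2A = Σ (x_i·y_{i+1} − x_{i+1}·y_i), indices taken mod 3.
Σ = (12) + (-3) + (-5) = 4
Area = |Σ|/2 = 2.
Net area = 168 − 2 = 166.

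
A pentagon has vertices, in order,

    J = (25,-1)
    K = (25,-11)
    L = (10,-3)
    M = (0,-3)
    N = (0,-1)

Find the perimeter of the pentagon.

|JK| = √((0)² + (-10)²) = √100 = 10
|KL| = √((-15)² + (8)²) = √289 = 17
|LM| = √((-10)² + (0)²) = √100 = 10
|MN| = √((0)² + (2)²) = √4 = 2
|NJ| = √((25)² + (0)²) = √625 = 25
Perimeter = 10 + 17 + 10 + 2 + 25 = 64.

64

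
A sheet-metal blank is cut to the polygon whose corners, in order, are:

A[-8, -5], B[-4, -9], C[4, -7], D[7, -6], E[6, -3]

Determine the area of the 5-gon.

Apply the shoelace (surveyor's) formula: 2A = Σ (x_i·y_{i+1} − x_{i+1}·y_i), indices taken mod 5.
Σ = (52) + (64) + (25) + (15) + (-54) = 102
Area = |Σ|/2 = 51.

51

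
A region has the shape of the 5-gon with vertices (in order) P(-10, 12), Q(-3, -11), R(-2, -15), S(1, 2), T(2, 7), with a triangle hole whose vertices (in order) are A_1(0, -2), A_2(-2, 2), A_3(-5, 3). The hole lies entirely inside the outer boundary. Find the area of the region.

Outer boundary:
P→Q: (-10)(-11) − (-3)(12) = 146
Q→R: (-3)(-15) − (-2)(-11) = 23
R→S: (-2)(2) − (1)(-15) = 11
S→T: (1)(7) − (2)(2) = 3
T→P: (2)(12) − (-10)(7) = 94
Σ = 277
Area = |Σ|/2 = 138.5.
Hole:
Apply the surveyor's formula: 2A = Σ (x_i·y_{i+1} − x_{i+1}·y_i), indices taken mod 3.
A_1→A_2: (0)(2) − (-2)(-2) = -4
A_2→A_3: (-2)(3) − (-5)(2) = 4
A_3→A_1: (-5)(-2) − (0)(3) = 10
Σ = 10
Area = |Σ|/2 = 5.
Net area = 138.5 − 5 = 133.5.

133.5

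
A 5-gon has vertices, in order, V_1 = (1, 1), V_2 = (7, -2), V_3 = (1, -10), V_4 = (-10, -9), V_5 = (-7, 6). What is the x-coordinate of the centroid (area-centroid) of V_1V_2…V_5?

-181/69

Apply the shoelace formula. First the cross-terms c_i = x_i·y_{i+1} − x_{i+1}·y_i:
  -9, -68, -109, -123, -13  ⇒  2A = -322, A = -161.
Then Σ (x_i + x_{i+1})·c_i = 2534, so x̄ = 2534 / (6·(-161)) = -181/69.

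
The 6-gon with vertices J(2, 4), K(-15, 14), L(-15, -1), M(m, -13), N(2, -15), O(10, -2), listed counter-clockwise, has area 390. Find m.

Write out the shoelace sum; only the two edges meeting at M involve m:
2·Area = [((-15)·(-13) − m·(-1)) + (m·(-15) − 2·(-13))] + 503
       = -14·m + 724 = 780
⇒ m = -4.

-4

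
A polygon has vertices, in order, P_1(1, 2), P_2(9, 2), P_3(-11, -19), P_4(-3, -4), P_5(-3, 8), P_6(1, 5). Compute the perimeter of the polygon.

74

|P_1P_2| = √((8)² + (0)²) = √64 = 8
|P_2P_3| = √((-20)² + (-21)²) = √841 = 29
|P_3P_4| = √((8)² + (15)²) = √289 = 17
|P_4P_5| = √((0)² + (12)²) = √144 = 12
|P_5P_6| = √((4)² + (-3)²) = √25 = 5
|P_6P_1| = √((0)² + (-3)²) = √9 = 3
Perimeter = 8 + 29 + 17 + 12 + 5 + 3 = 74.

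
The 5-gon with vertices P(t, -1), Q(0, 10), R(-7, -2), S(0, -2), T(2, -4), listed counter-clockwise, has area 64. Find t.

Write out the shoelace sum; only the two edges meeting at P involve t:
2·Area = [(2·(-1) − t·(-4)) + (t·10 − 0·(-1))] + 88
       = 14·t + 86 = 128
⇒ t = 3.

3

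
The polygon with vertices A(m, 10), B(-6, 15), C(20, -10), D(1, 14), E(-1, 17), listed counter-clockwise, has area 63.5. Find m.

2

The doubled signed area Σ (x_i y_{i+1} − x_{i+1} y_i) is linear in m.
With m=0 it equals 131; the coefficient of m is -2 (from the two edges through A).
So -2·m + 131 = 2·63.5 = 127 ⇒ m = 2.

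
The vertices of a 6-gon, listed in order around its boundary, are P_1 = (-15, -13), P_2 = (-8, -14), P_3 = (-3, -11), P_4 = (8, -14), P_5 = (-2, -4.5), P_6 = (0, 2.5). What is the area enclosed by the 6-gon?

Apply Gauss's area formula: 2A = Σ (x_i·y_{i+1} − x_{i+1}·y_i), indices taken mod 6.
Σ = (106) + (46) + (130) + (-64) + (-5) + (37.5) = 250.5
Area = |Σ|/2 = 125.25.

125.25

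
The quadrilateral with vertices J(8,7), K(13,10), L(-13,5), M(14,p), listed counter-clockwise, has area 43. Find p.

Write out the shoelace sum; only the two edges meeting at M involve p:
2·Area = [((-13)·p − 14·5) + (14·7 − 8·p)] + 184
       = -21·p + 212 = 86
⇒ p = 6.

6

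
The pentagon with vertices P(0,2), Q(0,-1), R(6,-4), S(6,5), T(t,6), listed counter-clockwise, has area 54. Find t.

Write out the shoelace sum; only the two edges meeting at T involve t:
2·Area = [(6·6 − t·5) + (t·2 − 0·6)] + 60
       = -3·t + 96 = 108
⇒ t = -4.

-4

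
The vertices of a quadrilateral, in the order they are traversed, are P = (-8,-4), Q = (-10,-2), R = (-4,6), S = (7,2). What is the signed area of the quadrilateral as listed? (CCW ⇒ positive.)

-77

Cross-terms: -24, -68, -50, -12  ⇒  Σ = -154
Signed area = Σ/2 = -77 (negative ⇒ clockwise traversal).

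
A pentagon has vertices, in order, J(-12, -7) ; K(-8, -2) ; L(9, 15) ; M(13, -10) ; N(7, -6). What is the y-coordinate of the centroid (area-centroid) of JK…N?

127/274

Apply the shoelace (surveyor's) formula. First the cross-terms c_i = x_i·y_{i+1} − x_{i+1}·y_i:
  -32, -102, -285, -8, -121  ⇒  2A = -548, A = -274.
Then Σ (y_i + y_{i+1})·c_i = -762, so ȳ = -762 / (6·(-274)) = 127/274.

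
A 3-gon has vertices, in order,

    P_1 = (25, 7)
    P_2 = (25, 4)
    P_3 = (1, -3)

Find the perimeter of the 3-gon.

|P_1P_2| = √((0)² + (-3)²) = √9 = 3
|P_2P_3| = √((-24)² + (-7)²) = √625 = 25
|P_3P_1| = √((24)² + (10)²) = √676 = 26
Perimeter = 3 + 25 + 26 = 54.

54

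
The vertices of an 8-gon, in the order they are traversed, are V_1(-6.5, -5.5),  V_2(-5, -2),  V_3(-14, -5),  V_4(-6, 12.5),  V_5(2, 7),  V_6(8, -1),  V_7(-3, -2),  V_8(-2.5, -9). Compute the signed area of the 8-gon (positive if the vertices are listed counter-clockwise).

Σ = (-14.5) + (-3) + (-205) + (-67) + (-58) + (-19) + (22) + (-44.75) = -389.25
Signed area = Σ/2 = -194.625 (negative ⇒ clockwise traversal).

-194.625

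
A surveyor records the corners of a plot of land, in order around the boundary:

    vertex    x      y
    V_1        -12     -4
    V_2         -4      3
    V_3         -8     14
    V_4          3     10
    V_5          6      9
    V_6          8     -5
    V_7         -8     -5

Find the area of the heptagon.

Apply the shoelace (surveyor's) formula: 2A = Σ (x_i·y_{i+1} − x_{i+1}·y_i), indices taken mod 7.
V_1→V_2: (-12)(3) − (-4)(-4) = -52
V_2→V_3: (-4)(14) − (-8)(3) = -32
V_3→V_4: (-8)(10) − (3)(14) = -122
V_4→V_5: (3)(9) − (6)(10) = -33
V_5→V_6: (6)(-5) − (8)(9) = -102
V_6→V_7: (8)(-5) − (-8)(-5) = -80
V_7→V_1: (-8)(-4) − (-12)(-5) = -28
Σ = -449
Area = |Σ|/2 = 224.5.

224.5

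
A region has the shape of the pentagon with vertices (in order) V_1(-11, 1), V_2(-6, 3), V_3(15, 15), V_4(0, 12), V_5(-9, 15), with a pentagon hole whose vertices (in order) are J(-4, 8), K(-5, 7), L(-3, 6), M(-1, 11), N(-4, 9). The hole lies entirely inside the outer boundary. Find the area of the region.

Outer boundary:
Cross-terms: -27, -135, 180, 108, 156  ⇒  Σ = 282
Area = |Σ|/2 = 141.
Hole:
Cross-terms: 12, -9, -27, 35, 4  ⇒  Σ = 15
Area = |Σ|/2 = 7.5.
Net area = 141 − 7.5 = 133.5.

133.5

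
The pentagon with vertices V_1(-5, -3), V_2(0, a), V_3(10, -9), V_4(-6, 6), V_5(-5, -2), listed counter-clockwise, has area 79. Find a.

-7

Write out the shoelace sum; only the two edges meeting at V_2 involve a:
2·Area = [((-5)·a − 0·(-3)) + (0·(-9) − 10·a)] + 53
       = -15·a + 53 = 158
⇒ a = -7.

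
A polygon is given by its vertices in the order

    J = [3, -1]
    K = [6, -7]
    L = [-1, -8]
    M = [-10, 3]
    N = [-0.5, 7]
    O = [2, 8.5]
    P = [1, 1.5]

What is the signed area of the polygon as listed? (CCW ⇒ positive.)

-125.375

Apply the shoelace (surveyor's) formula: 2A = Σ (x_i·y_{i+1} − x_{i+1}·y_i), indices taken mod 7.
J→K: (3)(-7) − (6)(-1) = -15
K→L: (6)(-8) − (-1)(-7) = -55
L→M: (-1)(3) − (-10)(-8) = -83
M→N: (-10)(7) − (-0.5)(3) = -68.5
N→O: (-0.5)(8.5) − (2)(7) = -18.25
O→P: (2)(1.5) − (1)(8.5) = -5.5
P→J: (1)(-1) − (3)(1.5) = -5.5
Σ = -250.75
Signed area = Σ/2 = -125.375 (negative ⇒ clockwise traversal).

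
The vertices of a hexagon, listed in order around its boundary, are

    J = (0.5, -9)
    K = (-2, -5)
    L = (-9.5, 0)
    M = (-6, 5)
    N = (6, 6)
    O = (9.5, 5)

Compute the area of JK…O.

148.25

Apply the surveyor's formula: 2A = Σ (x_i·y_{i+1} − x_{i+1}·y_i), indices taken mod 6.
Σ = (-20.5) + (-47.5) + (-47.5) + (-66) + (-27) + (-88) = -296.5
Area = |Σ|/2 = 148.25.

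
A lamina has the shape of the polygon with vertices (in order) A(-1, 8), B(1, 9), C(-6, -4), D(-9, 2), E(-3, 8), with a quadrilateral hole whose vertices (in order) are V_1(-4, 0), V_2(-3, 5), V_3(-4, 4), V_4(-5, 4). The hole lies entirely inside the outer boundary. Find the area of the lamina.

Outer boundary:
Apply Gauss's area formula: 2A = Σ (x_i·y_{i+1} − x_{i+1}·y_i), indices taken mod 5.
Σ = (-17) + (50) + (-48) + (-66) + (-16) = -97
Area = |Σ|/2 = 48.5.
Hole:
Apply the shoelace formula: 2A = Σ (x_i·y_{i+1} − x_{i+1}·y_i), indices taken mod 4.
Cross-terms: -20, 8, 4, 16  ⇒  Σ = 8
Area = |Σ|/2 = 4.
Net area = 48.5 − 4 = 44.5.

44.5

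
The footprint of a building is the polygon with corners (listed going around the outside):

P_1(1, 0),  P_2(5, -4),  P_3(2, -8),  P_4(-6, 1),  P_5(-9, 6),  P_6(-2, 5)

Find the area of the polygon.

Apply the surveyor's formula: 2A = Σ (x_i·y_{i+1} − x_{i+1}·y_i), indices taken mod 6.
P_1→P_2: (1)(-4) − (5)(0) = -4
P_2→P_3: (5)(-8) − (2)(-4) = -32
P_3→P_4: (2)(1) − (-6)(-8) = -46
P_4→P_5: (-6)(6) − (-9)(1) = -27
P_5→P_6: (-9)(5) − (-2)(6) = -33
P_6→P_1: (-2)(0) − (1)(5) = -5
Σ = -147
Area = |Σ|/2 = 73.5.

73.5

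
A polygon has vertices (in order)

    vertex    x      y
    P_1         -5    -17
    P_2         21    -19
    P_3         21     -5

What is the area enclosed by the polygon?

182

Apply Gauss's area formula: 2A = Σ (x_i·y_{i+1} − x_{i+1}·y_i), indices taken mod 3.
Cross-terms: 452, 294, -382  ⇒  Σ = 364
Area = |Σ|/2 = 182.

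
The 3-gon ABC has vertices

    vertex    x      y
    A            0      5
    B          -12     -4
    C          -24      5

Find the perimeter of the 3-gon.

|AB| = √((-12)² + (-9)²) = √225 = 15
|BC| = √((-12)² + (9)²) = √225 = 15
|CA| = √((24)² + (0)²) = √576 = 24
Perimeter = 15 + 15 + 24 = 54.

54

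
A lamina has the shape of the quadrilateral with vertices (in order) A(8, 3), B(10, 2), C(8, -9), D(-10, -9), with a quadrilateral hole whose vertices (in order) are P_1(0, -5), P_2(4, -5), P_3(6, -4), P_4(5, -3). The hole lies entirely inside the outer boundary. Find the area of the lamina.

114.5

Outer boundary:
Apply the shoelace (surveyor's) formula: 2A = Σ (x_i·y_{i+1} − x_{i+1}·y_i), indices taken mod 4.
Σ = (-14) + (-106) + (-162) + (42) = -240
Area = |Σ|/2 = 120.
Hole:
Σ = (20) + (14) + (2) + (-25) = 11
Area = |Σ|/2 = 5.5.
Net area = 120 − 5.5 = 114.5.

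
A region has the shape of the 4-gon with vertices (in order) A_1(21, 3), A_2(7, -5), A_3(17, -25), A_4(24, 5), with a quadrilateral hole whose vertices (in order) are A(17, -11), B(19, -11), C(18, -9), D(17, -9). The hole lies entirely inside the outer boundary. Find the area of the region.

Outer boundary:
Σ = (-126) + (-90) + (685) + (-33) = 436
Area = |Σ|/2 = 218.
Hole:
Cross-terms: 22, 27, -9, -34  ⇒  Σ = 6
Area = |Σ|/2 = 3.
Net area = 218 − 3 = 215.

215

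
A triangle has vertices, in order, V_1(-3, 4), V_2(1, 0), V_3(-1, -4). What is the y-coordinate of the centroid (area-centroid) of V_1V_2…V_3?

0

Apply the shoelace (surveyor's) formula. First the cross-terms c_i = x_i·y_{i+1} − x_{i+1}·y_i:
  -4, -4, -16  ⇒  2A = -24, A = -12.
Then Σ (y_i + y_{i+1})·c_i = 0, so ȳ = 0 / (6·(-12)) = 0.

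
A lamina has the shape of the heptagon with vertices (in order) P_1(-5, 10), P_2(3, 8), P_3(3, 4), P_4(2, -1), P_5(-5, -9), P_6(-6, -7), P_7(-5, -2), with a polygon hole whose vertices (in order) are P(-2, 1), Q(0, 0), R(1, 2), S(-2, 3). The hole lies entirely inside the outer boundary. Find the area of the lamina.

Outer boundary:
Apply the shoelace formula: 2A = Σ (x_i·y_{i+1} − x_{i+1}·y_i), indices taken mod 7.
Cross-terms: -70, -12, -11, -23, -19, -23, -60  ⇒  Σ = -218
Area = |Σ|/2 = 109.
Hole:
Apply Gauss's area formula: 2A = Σ (x_i·y_{i+1} − x_{i+1}·y_i), indices taken mod 4.
Σ = (0) + (0) + (7) + (4) = 11
Area = |Σ|/2 = 5.5.
Net area = 109 − 5.5 = 103.5.

103.5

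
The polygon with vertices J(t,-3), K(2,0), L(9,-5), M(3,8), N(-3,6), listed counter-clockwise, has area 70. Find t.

The doubled signed area Σ (x_i y_{i+1} − x_{i+1} y_i) is linear in t.
With t=0 it equals 134; the coefficient of t is -6 (from the two edges through J).
So -6·t + 134 = 2·70 = 140 ⇒ t = -1.

-1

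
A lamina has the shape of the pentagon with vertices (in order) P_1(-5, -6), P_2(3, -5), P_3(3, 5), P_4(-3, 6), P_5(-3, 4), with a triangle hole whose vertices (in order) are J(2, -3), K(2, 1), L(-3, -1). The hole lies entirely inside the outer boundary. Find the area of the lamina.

65

Outer boundary:
P_1→P_2: (-5)(-5) − (3)(-6) = 43
P_2→P_3: (3)(5) − (3)(-5) = 30
P_3→P_4: (3)(6) − (-3)(5) = 33
P_4→P_5: (-3)(4) − (-3)(6) = 6
P_5→P_1: (-3)(-6) − (-5)(4) = 38
Σ = 150
Area = |Σ|/2 = 75.
Hole:
Apply the surveyor's formula: 2A = Σ (x_i·y_{i+1} − x_{i+1}·y_i), indices taken mod 3.
Cross-terms: 8, 1, 11  ⇒  Σ = 20
Area = |Σ|/2 = 10.
Net area = 75 − 10 = 65.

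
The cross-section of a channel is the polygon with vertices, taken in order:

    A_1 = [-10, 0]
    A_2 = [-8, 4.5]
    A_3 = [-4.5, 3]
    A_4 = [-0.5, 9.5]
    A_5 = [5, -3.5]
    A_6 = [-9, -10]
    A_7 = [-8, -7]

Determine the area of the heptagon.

152.125

Apply Gauss's area formula: 2A = Σ (x_i·y_{i+1} − x_{i+1}·y_i), indices taken mod 7.
Cross-terms: -45, -3.75, -41.25, -45.75, -81.5, -17, -70  ⇒  Σ = -304.25
Area = |Σ|/2 = 152.125.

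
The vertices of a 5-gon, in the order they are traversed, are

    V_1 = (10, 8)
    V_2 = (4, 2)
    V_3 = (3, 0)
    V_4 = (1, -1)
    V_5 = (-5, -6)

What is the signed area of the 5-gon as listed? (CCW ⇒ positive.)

Apply the shoelace (surveyor's) formula: 2A = Σ (x_i·y_{i+1} − x_{i+1}·y_i), indices taken mod 5.
V_1→V_2: (10)(2) − (4)(8) = -12
V_2→V_3: (4)(0) − (3)(2) = -6
V_3→V_4: (3)(-1) − (1)(0) = -3
V_4→V_5: (1)(-6) − (-5)(-1) = -11
V_5→V_1: (-5)(8) − (10)(-6) = 20
Σ = -12
Signed area = Σ/2 = -6 (negative ⇒ clockwise traversal).

-6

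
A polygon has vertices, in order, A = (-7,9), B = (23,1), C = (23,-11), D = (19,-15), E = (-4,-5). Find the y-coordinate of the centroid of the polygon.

Apply the surveyor's formula. First the cross-terms c_i = x_i·y_{i+1} − x_{i+1}·y_i:
  -214, -276, -136, -155, -71  ⇒  2A = -852, A = -426.
Then Σ (y_i + y_{i+1})·c_i = 6972, so ȳ = 6972 / (6·(-426)) = -581/213.

-581/213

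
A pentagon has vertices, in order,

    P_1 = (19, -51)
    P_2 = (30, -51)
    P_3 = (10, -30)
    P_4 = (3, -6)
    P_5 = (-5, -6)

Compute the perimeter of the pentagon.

124

|P_1P_2| = √((11)² + (0)²) = √121 = 11
|P_2P_3| = √((-20)² + (21)²) = √841 = 29
|P_3P_4| = √((-7)² + (24)²) = √625 = 25
|P_4P_5| = √((-8)² + (0)²) = √64 = 8
|P_5P_1| = √((24)² + (-45)²) = √2601 = 51
Perimeter = 11 + 29 + 25 + 8 + 51 = 124.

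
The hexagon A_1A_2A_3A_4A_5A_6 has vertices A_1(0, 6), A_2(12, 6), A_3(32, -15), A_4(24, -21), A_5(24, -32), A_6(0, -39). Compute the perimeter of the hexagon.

|A_1A_2| = √((12)² + (0)²) = √144 = 12
|A_2A_3| = √((20)² + (-21)²) = √841 = 29
|A_3A_4| = √((-8)² + (-6)²) = √100 = 10
|A_4A_5| = √((0)² + (-11)²) = √121 = 11
|A_5A_6| = √((-24)² + (-7)²) = √625 = 25
|A_6A_1| = √((0)² + (45)²) = √2025 = 45
Perimeter = 12 + 29 + 10 + 11 + 25 + 45 = 132.

132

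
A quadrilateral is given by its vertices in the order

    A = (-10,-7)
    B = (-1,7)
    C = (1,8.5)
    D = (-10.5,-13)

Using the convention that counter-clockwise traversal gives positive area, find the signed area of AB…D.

-36.375

Apply the surveyor's formula: 2A = Σ (x_i·y_{i+1} − x_{i+1}·y_i), indices taken mod 4.
A→B: (-10)(7) − (-1)(-7) = -77
B→C: (-1)(8.5) − (1)(7) = -15.5
C→D: (1)(-13) − (-10.5)(8.5) = 76.25
D→A: (-10.5)(-7) − (-10)(-13) = -56.5
Σ = -72.75
Signed area = Σ/2 = -36.375 (negative ⇒ clockwise traversal).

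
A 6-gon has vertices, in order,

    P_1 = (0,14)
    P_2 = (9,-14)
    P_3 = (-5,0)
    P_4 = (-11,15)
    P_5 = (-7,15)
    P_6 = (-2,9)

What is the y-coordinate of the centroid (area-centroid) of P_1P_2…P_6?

2.875

Apply the shoelace formula. First the cross-terms c_i = x_i·y_{i+1} − x_{i+1}·y_i:
  -126, -70, -75, -60, -33, -28  ⇒  2A = -392, A = -196.
Then Σ (y_i + y_{i+1})·c_i = -3381, so ȳ = -3381 / (6·(-196)) = 2.875.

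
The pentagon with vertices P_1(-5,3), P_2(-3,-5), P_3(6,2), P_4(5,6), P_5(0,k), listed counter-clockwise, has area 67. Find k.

The doubled signed area Σ (x_i y_{i+1} − x_{i+1} y_i) is linear in k.
With k=0 it equals 84; the coefficient of k is 10 (from the two edges through P_5).
So 10·k + 84 = 2·67 = 134 ⇒ k = 5.

5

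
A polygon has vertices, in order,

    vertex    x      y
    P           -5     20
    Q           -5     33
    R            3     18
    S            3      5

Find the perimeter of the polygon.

|PQ| = √((0)² + (13)²) = √169 = 13
|QR| = √((8)² + (-15)²) = √289 = 17
|RS| = √((0)² + (-13)²) = √169 = 13
|SP| = √((-8)² + (15)²) = √289 = 17
Perimeter = 13 + 17 + 13 + 17 = 60.

60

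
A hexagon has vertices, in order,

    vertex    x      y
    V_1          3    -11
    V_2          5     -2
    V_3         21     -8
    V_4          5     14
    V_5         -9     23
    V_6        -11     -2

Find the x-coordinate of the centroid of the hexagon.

Apply Gauss's area formula. First the cross-terms c_i = x_i·y_{i+1} − x_{i+1}·y_i:
  49, 2, 334, 241, 271, 127  ⇒  2A = 1024, A = 512.
Then Σ (x_i + x_{i+1})·c_i = 1728, so x̄ = 1728 / (6·512) = 0.5625.

0.5625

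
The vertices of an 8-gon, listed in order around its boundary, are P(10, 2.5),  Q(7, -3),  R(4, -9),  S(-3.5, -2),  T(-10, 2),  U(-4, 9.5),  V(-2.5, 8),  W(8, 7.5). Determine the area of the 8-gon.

P→Q: (10)(-3) − (7)(2.5) = -47.5
Q→R: (7)(-9) − (4)(-3) = -51
R→S: (4)(-2) − (-3.5)(-9) = -39.5
S→T: (-3.5)(2) − (-10)(-2) = -27
T→U: (-10)(9.5) − (-4)(2) = -87
U→V: (-4)(8) − (-2.5)(9.5) = -8.25
V→W: (-2.5)(7.5) − (8)(8) = -82.75
W→P: (8)(2.5) − (10)(7.5) = -55
Σ = -398
Area = |Σ|/2 = 199.

199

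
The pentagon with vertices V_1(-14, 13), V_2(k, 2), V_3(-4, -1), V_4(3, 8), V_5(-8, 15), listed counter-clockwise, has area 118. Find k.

-5

The doubled signed area Σ (x_i y_{i+1} − x_{i+1} y_i) is linear in k.
With k=0 it equals 166; the coefficient of k is -14 (from the two edges through V_2).
So -14·k + 166 = 2·118 = 236 ⇒ k = -5.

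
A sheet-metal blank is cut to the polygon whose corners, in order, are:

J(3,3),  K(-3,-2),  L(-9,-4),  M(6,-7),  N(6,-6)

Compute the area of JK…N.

63

Σ = (3) + (-6) + (87) + (6) + (36) = 126
Area = |Σ|/2 = 63.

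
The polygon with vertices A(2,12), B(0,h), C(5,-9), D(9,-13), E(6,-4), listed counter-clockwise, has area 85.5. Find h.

Write out the shoelace sum; only the two edges meeting at B involve h:
2·Area = [(2·h − 0·12) + (0·(-9) − 5·h)] + 138
       = -3·h + 138 = 171
⇒ h = -11.

-11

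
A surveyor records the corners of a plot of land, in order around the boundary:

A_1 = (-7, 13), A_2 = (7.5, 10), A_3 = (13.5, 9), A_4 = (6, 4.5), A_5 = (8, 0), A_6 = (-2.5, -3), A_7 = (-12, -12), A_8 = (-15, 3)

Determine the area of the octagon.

Apply the shoelace (surveyor's) formula: 2A = Σ (x_i·y_{i+1} − x_{i+1}·y_i), indices taken mod 8.
Cross-terms: -167.5, -67.5, 6.75, -36, -24, -6, -216, -174  ⇒  Σ = -684.25
Area = |Σ|/2 = 342.125.

342.125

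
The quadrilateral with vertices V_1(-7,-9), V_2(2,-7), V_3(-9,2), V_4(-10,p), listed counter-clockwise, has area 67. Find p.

The doubled signed area Σ (x_i y_{i+1} − x_{i+1} y_i) is linear in p.
With p=0 it equals 118; the coefficient of p is -2 (from the two edges through V_4).
So -2·p + 118 = 2·67 = 134 ⇒ p = -8.

-8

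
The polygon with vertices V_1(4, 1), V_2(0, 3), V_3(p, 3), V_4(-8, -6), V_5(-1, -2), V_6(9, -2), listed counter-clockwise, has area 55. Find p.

Write out the shoelace sum; only the two edges meeting at V_3 involve p:
2·Area = [(0·3 − p·3) + (p·(-6) − (-8)·3)] + 59
       = -9·p + 83 = 110
⇒ p = -3.

-3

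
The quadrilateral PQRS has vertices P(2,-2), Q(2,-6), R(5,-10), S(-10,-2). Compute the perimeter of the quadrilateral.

|PQ| = √((0)² + (-4)²) = √16 = 4
|QR| = √((3)² + (-4)²) = √25 = 5
|RS| = √((-15)² + (8)²) = √289 = 17
|SP| = √((12)² + (0)²) = √144 = 12
Perimeter = 4 + 5 + 17 + 12 = 38.

38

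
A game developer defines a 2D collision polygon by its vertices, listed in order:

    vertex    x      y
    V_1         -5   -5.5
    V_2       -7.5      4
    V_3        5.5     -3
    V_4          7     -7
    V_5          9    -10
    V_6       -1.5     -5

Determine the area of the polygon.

81

Apply the shoelace formula: 2A = Σ (x_i·y_{i+1} − x_{i+1}·y_i), indices taken mod 6.
Σ = (-61.25) + (0.5) + (-17.5) + (-7) + (-60) + (-16.75) = -162
Area = |Σ|/2 = 81.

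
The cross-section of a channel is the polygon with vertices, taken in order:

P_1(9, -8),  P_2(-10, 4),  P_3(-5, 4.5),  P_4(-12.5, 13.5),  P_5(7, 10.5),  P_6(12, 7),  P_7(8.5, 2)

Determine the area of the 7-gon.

Σ = (-44) + (-25) + (-11.25) + (-225.75) + (-77) + (-35.5) + (-86) = -504.5
Area = |Σ|/2 = 252.25.

252.25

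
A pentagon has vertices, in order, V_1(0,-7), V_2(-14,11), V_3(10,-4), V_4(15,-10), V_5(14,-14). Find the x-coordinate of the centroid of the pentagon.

Apply Gauss's area formula. First the cross-terms c_i = x_i·y_{i+1} − x_{i+1}·y_i:
  -98, -54, -40, -70, -98  ⇒  2A = -360, A = -180.
Then Σ (x_i + x_{i+1})·c_i = -2814, so x̄ = -2814 / (6·(-180)) = 469/180.

469/180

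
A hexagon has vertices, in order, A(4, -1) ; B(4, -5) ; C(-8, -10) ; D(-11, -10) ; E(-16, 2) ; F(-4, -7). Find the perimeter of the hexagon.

58

|AB| = √((0)² + (-4)²) = √16 = 4
|BC| = √((-12)² + (-5)²) = √169 = 13
|CD| = √((-3)² + (0)²) = √9 = 3
|DE| = √((-5)² + (12)²) = √169 = 13
|EF| = √((12)² + (-9)²) = √225 = 15
|FA| = √((8)² + (6)²) = √100 = 10
Perimeter = 4 + 13 + 3 + 13 + 15 + 10 = 58.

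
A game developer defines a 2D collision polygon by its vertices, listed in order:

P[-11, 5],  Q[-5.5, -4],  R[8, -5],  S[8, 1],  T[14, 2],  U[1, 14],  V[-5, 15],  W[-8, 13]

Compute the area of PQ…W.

Σ = (71.5) + (59.5) + (48) + (2) + (194) + (85) + (55) + (103) = 618
Area = |Σ|/2 = 309.

309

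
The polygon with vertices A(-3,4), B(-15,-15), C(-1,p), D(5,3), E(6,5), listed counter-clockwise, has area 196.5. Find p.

Write out the shoelace sum; only the two edges meeting at C involve p:
2·Area = [((-15)·p − (-1)·(-15)) + ((-1)·3 − 5·p)] + 151
       = -20·p + 133 = 393
⇒ p = -13.

-13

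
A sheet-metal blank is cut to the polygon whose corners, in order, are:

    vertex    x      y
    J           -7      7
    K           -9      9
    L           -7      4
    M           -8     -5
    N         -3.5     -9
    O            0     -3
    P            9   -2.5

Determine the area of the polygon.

115.75

Apply Gauss's area formula: 2A = Σ (x_i·y_{i+1} − x_{i+1}·y_i), indices taken mod 7.
J→K: (-7)(9) − (-9)(7) = 0
K→L: (-9)(4) − (-7)(9) = 27
L→M: (-7)(-5) − (-8)(4) = 67
M→N: (-8)(-9) − (-3.5)(-5) = 54.5
N→O: (-3.5)(-3) − (0)(-9) = 10.5
O→P: (0)(-2.5) − (9)(-3) = 27
P→J: (9)(7) − (-7)(-2.5) = 45.5
Σ = 231.5
Area = |Σ|/2 = 115.75.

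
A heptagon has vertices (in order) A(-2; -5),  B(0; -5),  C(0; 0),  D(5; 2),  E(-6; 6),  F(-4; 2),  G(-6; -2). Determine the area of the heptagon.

55

Apply the shoelace formula: 2A = Σ (x_i·y_{i+1} − x_{i+1}·y_i), indices taken mod 7.
A→B: (-2)(-5) − (0)(-5) = 10
B→C: (0)(0) − (0)(-5) = 0
C→D: (0)(2) − (5)(0) = 0
D→E: (5)(6) − (-6)(2) = 42
E→F: (-6)(2) − (-4)(6) = 12
F→G: (-4)(-2) − (-6)(2) = 20
G→A: (-6)(-5) − (-2)(-2) = 26
Σ = 110
Area = |Σ|/2 = 55.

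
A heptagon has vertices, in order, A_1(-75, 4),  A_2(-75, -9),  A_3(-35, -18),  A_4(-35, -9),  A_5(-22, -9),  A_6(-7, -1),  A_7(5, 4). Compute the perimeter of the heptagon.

|A_1A_2| = √((0)² + (-13)²) = √169 = 13
|A_2A_3| = √((40)² + (-9)²) = √1681 = 41
|A_3A_4| = √((0)² + (9)²) = √81 = 9
|A_4A_5| = √((13)² + (0)²) = √169 = 13
|A_5A_6| = √((15)² + (8)²) = √289 = 17
|A_6A_7| = √((12)² + (5)²) = √169 = 13
|A_7A_1| = √((-80)² + (0)²) = √6400 = 80
Perimeter = 13 + 41 + 9 + 13 + 17 + 13 + 80 = 186.

186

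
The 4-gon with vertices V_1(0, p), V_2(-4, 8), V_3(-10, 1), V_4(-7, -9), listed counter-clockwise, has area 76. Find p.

7

Write out the shoelace sum; only the two edges meeting at V_1 involve p:
2·Area = [((-7)·p − 0·(-9)) + (0·8 − (-4)·p)] + 173
       = -3·p + 173 = 152
⇒ p = 7.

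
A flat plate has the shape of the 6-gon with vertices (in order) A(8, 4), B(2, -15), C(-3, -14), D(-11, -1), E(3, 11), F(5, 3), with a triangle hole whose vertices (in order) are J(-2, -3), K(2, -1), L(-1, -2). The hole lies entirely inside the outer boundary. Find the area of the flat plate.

259

Outer boundary:
Apply the surveyor's formula: 2A = Σ (x_i·y_{i+1} − x_{i+1}·y_i), indices taken mod 6.
A→B: (8)(-15) − (2)(4) = -128
B→C: (2)(-14) − (-3)(-15) = -73
C→D: (-3)(-1) − (-11)(-14) = -151
D→E: (-11)(11) − (3)(-1) = -118
E→F: (3)(3) − (5)(11) = -46
F→A: (5)(4) − (8)(3) = -4
Σ = -520
Area = |Σ|/2 = 260.
Hole:
Apply the shoelace (surveyor's) formula: 2A = Σ (x_i·y_{i+1} − x_{i+1}·y_i), indices taken mod 3.
J→K: (-2)(-1) − (2)(-3) = 8
K→L: (2)(-2) − (-1)(-1) = -5
L→J: (-1)(-3) − (-2)(-2) = -1
Σ = 2
Area = |Σ|/2 = 1.
Net area = 260 − 1 = 259.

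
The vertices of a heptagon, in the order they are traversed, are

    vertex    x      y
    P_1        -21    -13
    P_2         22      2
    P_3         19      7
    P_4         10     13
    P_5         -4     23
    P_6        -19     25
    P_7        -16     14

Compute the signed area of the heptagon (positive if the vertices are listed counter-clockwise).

896

Apply the surveyor's formula: 2A = Σ (x_i·y_{i+1} − x_{i+1}·y_i), indices taken mod 7.
P_1→P_2: (-21)(2) − (22)(-13) = 244
P_2→P_3: (22)(7) − (19)(2) = 116
P_3→P_4: (19)(13) − (10)(7) = 177
P_4→P_5: (10)(23) − (-4)(13) = 282
P_5→P_6: (-4)(25) − (-19)(23) = 337
P_6→P_7: (-19)(14) − (-16)(25) = 134
P_7→P_1: (-16)(-13) − (-21)(14) = 502
Σ = 1792
Signed area = Σ/2 = 896 (positive ⇒ counter-clockwise traversal).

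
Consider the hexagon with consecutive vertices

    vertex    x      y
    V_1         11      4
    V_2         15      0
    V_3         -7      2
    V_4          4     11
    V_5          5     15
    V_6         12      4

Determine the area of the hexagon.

133

Σ = (-60) + (30) + (-85) + (5) + (-160) + (4) = -266
Area = |Σ|/2 = 133.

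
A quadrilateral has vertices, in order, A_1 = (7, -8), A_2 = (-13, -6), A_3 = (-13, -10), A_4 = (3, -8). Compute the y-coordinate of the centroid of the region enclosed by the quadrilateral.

-214/27

Apply the shoelace formula. First the cross-terms c_i = x_i·y_{i+1} − x_{i+1}·y_i:
  -146, 52, 134, 32  ⇒  2A = 72, A = 36.
Then Σ (y_i + y_{i+1})·c_i = -1712, so ȳ = -1712 / (6·36) = -214/27.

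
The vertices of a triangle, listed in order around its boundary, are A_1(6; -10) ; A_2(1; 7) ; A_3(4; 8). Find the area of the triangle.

28

Apply the surveyor's formula: 2A = Σ (x_i·y_{i+1} − x_{i+1}·y_i), indices taken mod 3.
A_1→A_2: (6)(7) − (1)(-10) = 52
A_2→A_3: (1)(8) − (4)(7) = -20
A_3→A_1: (4)(-10) − (6)(8) = -88
Σ = -56
Area = |Σ|/2 = 28.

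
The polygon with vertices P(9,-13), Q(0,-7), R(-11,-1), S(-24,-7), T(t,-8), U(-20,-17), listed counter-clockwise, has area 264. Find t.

The doubled signed area Σ (x_i y_{i+1} − x_{i+1} y_i) is linear in t.
With t=0 it equals 358; the coefficient of t is -10 (from the two edges through T).
So -10·t + 358 = 2·264 = 528 ⇒ t = -17.

-17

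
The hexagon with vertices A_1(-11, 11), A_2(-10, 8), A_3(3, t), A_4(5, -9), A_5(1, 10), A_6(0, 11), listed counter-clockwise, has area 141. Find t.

Write out the shoelace sum; only the two edges meeting at A_3 involve t:
2·Area = [((-10)·t − 3·8) + (3·(-9) − 5·t)] + 213
       = -15·t + 162 = 282
⇒ t = -8.

-8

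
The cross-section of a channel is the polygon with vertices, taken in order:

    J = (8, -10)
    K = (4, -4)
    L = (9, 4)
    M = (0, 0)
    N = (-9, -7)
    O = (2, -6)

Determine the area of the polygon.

Apply the surveyor's formula: 2A = Σ (x_i·y_{i+1} − x_{i+1}·y_i), indices taken mod 6.
Σ = (8) + (52) + (0) + (0) + (68) + (28) = 156
Area = |Σ|/2 = 78.

78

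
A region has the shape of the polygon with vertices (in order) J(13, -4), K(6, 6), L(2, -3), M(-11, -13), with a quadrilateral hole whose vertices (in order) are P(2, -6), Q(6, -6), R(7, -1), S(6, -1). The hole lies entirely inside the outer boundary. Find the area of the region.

100.5

Outer boundary:
Σ = (102) + (-30) + (-59) + (213) = 226
Area = |Σ|/2 = 113.
Hole:
Apply the shoelace (surveyor's) formula: 2A = Σ (x_i·y_{i+1} − x_{i+1}·y_i), indices taken mod 4.
Σ = (24) + (36) + (-1) + (-34) = 25
Area = |Σ|/2 = 12.5.
Net area = 113 − 12.5 = 100.5.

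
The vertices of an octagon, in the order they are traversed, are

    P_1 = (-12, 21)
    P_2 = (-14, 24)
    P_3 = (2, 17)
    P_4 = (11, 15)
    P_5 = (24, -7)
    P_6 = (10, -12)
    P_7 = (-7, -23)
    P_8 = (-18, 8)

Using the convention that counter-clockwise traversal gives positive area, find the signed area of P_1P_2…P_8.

Apply the surveyor's formula: 2A = Σ (x_i·y_{i+1} − x_{i+1}·y_i), indices taken mod 8.
Σ = (6) + (-286) + (-157) + (-437) + (-218) + (-314) + (-470) + (-282) = -2158
Signed area = Σ/2 = -1079 (negative ⇒ clockwise traversal).

-1079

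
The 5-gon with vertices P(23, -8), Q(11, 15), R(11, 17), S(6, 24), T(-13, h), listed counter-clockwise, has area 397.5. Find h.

Write out the shoelace sum; only the two edges meeting at T involve h:
2·Area = [(6·h − (-13)·24) + ((-13)·(-8) − 23·h)] + 617
       = -17·h + 1033 = 795
⇒ h = 14.

14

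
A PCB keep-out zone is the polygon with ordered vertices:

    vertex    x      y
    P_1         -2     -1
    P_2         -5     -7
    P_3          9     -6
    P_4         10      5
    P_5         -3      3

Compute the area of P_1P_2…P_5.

130.5

Apply Gauss's area formula: 2A = Σ (x_i·y_{i+1} − x_{i+1}·y_i), indices taken mod 5.
Σ = (9) + (93) + (105) + (45) + (9) = 261
Area = |Σ|/2 = 130.5.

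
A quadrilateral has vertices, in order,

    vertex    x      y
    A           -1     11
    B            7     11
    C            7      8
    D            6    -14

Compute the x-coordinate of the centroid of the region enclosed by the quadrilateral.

Apply the surveyor's formula. First the cross-terms c_i = x_i·y_{i+1} − x_{i+1}·y_i:
  -88, -21, -146, 52  ⇒  2A = -203, A = -101.5.
Then Σ (x_i + x_{i+1})·c_i = -2460, so x̄ = -2460 / (6·(-101.5)) = 820/203.

820/203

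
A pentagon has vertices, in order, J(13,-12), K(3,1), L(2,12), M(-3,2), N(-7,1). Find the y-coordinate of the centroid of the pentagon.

Apply the shoelace formula. First the cross-terms c_i = x_i·y_{i+1} − x_{i+1}·y_i:
  49, 34, 40, 11, 71  ⇒  2A = 205, A = 102.5.
Then Σ (y_i + y_{i+1})·c_i = -285, so ȳ = -285 / (6·102.5) = -19/41.

-19/41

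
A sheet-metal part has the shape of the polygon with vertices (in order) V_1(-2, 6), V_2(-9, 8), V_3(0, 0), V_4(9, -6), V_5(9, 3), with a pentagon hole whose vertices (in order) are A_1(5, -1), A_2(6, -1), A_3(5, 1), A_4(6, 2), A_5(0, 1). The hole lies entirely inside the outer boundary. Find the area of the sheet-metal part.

81

Outer boundary:
Apply the shoelace formula: 2A = Σ (x_i·y_{i+1} − x_{i+1}·y_i), indices taken mod 5.
Cross-terms: 38, 0, 0, 81, 60  ⇒  Σ = 179
Area = |Σ|/2 = 89.5.
Hole:
Cross-terms: 1, 11, 4, 6, -5  ⇒  Σ = 17
Area = |Σ|/2 = 8.5.
Net area = 89.5 − 8.5 = 81.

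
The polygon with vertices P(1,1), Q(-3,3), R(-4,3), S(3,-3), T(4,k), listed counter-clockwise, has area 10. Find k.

The doubled signed area Σ (x_i y_{i+1} − x_{i+1} y_i) is linear in k.
With k=0 it equals 28; the coefficient of k is 2 (from the two edges through T).
So 2·k + 28 = 2·10 = 20 ⇒ k = -4.

-4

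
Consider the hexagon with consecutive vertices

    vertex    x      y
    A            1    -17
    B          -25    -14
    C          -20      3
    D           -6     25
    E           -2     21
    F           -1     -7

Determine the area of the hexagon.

646.5

A→B: (1)(-14) − (-25)(-17) = -439
B→C: (-25)(3) − (-20)(-14) = -355
C→D: (-20)(25) − (-6)(3) = -482
D→E: (-6)(21) − (-2)(25) = -76
E→F: (-2)(-7) − (-1)(21) = 35
F→A: (-1)(-17) − (1)(-7) = 24
Σ = -1293
Area = |Σ|/2 = 646.5.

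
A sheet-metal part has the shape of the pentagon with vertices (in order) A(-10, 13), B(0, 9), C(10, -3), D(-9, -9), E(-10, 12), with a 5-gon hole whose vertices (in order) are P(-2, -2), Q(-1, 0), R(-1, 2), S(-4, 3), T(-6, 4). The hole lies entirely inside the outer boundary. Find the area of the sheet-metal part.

241

Outer boundary:
Apply the shoelace formula: 2A = Σ (x_i·y_{i+1} − x_{i+1}·y_i), indices taken mod 5.
Σ = (-90) + (-90) + (-117) + (-198) + (-10) = -505
Area = |Σ|/2 = 252.5.
Hole:
Σ = (-2) + (-2) + (5) + (2) + (20) = 23
Area = |Σ|/2 = 11.5.
Net area = 252.5 − 11.5 = 241.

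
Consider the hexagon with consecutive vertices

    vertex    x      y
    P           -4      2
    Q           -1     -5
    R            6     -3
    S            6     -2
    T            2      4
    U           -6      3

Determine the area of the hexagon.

59.5

Cross-terms: 22, 33, 6, 28, 30, 0  ⇒  Σ = 119
Area = |Σ|/2 = 59.5.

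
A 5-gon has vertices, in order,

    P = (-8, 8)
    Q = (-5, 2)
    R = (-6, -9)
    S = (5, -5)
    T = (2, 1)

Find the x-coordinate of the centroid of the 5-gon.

Apply the shoelace (surveyor's) formula. First the cross-terms c_i = x_i·y_{i+1} − x_{i+1}·y_i:
  24, 57, 75, 15, 24  ⇒  2A = 195, A = 97.5.
Then Σ (x_i + x_{i+1})·c_i = -1053, so x̄ = -1053 / (6·97.5) = -1.8.

-1.8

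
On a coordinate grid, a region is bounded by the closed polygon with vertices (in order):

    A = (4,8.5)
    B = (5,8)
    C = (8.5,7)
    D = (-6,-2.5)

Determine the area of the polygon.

A→B: (4)(8) − (5)(8.5) = -10.5
B→C: (5)(7) − (8.5)(8) = -33
C→D: (8.5)(-2.5) − (-6)(7) = 20.75
D→A: (-6)(8.5) − (4)(-2.5) = -41
Σ = -63.75
Area = |Σ|/2 = 31.875.

31.875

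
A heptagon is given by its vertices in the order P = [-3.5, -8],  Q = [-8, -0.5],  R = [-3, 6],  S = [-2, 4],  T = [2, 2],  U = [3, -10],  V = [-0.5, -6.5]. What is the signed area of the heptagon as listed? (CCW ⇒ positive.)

-96.5

Apply the shoelace (surveyor's) formula: 2A = Σ (x_i·y_{i+1} − x_{i+1}·y_i), indices taken mod 7.
Σ = (-62.25) + (-49.5) + (0) + (-12) + (-26) + (-24.5) + (-18.75) = -193
Signed area = Σ/2 = -96.5 (negative ⇒ clockwise traversal).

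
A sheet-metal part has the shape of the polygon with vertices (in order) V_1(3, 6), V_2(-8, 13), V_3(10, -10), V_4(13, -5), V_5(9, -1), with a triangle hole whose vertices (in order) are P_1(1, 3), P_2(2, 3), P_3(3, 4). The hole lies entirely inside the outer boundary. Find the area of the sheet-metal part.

102.5

Outer boundary:
Σ = (87) + (-50) + (80) + (32) + (57) = 206
Area = |Σ|/2 = 103.
Hole:
Apply the shoelace formula: 2A = Σ (x_i·y_{i+1} − x_{i+1}·y_i), indices taken mod 3.
Σ = (-3) + (-1) + (5) = 1
Area = |Σ|/2 = 0.5.
Net area = 103 − 0.5 = 102.5.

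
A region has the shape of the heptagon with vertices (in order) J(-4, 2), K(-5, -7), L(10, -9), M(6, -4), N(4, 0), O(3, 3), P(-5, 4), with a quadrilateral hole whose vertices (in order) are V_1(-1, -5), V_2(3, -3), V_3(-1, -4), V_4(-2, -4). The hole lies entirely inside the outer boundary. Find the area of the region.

111.5

Outer boundary:
Apply the shoelace formula: 2A = Σ (x_i·y_{i+1} − x_{i+1}·y_i), indices taken mod 7.
Cross-terms: 38, 115, 14, 16, 12, 27, 6  ⇒  Σ = 228
Area = |Σ|/2 = 114.
Hole:
Apply the shoelace (surveyor's) formula: 2A = Σ (x_i·y_{i+1} − x_{i+1}·y_i), indices taken mod 4.
Σ = (18) + (-15) + (-4) + (6) = 5
Area = |Σ|/2 = 2.5.
Net area = 114 − 2.5 = 111.5.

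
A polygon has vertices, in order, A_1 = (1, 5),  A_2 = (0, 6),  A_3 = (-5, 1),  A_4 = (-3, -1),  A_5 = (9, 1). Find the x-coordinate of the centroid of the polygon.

Apply Gauss's area formula. First the cross-terms c_i = x_i·y_{i+1} − x_{i+1}·y_i:
  6, 30, 8, 6, 44  ⇒  2A = 94, A = 47.
Then Σ (x_i + x_{i+1})·c_i = 268, so x̄ = 268 / (6·47) = 134/141.

134/141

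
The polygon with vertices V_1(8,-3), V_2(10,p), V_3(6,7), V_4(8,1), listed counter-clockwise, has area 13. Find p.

The doubled signed area Σ (x_i y_{i+1} − x_{i+1} y_i) is linear in p.
With p=0 it equals 18; the coefficient of p is 2 (from the two edges through V_2).
So 2·p + 18 = 2·13 = 26 ⇒ p = 4.

4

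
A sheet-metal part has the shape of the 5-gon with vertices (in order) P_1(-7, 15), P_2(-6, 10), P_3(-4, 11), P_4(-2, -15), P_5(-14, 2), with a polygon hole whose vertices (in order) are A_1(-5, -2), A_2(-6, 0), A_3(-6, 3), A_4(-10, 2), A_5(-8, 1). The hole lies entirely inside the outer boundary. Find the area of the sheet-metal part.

Outer boundary:
Apply Gauss's area formula: 2A = Σ (x_i·y_{i+1} − x_{i+1}·y_i), indices taken mod 5.
Σ = (20) + (-26) + (82) + (-214) + (-196) = -334
Area = |Σ|/2 = 167.
Hole:
Apply the surveyor's formula: 2A = Σ (x_i·y_{i+1} − x_{i+1}·y_i), indices taken mod 5.
Cross-terms: -12, -18, 18, 6, 21  ⇒  Σ = 15
Area = |Σ|/2 = 7.5.
Net area = 167 − 7.5 = 159.5.

159.5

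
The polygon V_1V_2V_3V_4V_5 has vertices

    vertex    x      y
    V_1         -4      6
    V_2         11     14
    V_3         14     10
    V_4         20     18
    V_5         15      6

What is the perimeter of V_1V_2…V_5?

64

|V_1V_2| = √((15)² + (8)²) = √289 = 17
|V_2V_3| = √((3)² + (-4)²) = √25 = 5
|V_3V_4| = √((6)² + (8)²) = √100 = 10
|V_4V_5| = √((-5)² + (-12)²) = √169 = 13
|V_5V_1| = √((-19)² + (0)²) = √361 = 19
Perimeter = 17 + 5 + 10 + 13 + 19 = 64.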